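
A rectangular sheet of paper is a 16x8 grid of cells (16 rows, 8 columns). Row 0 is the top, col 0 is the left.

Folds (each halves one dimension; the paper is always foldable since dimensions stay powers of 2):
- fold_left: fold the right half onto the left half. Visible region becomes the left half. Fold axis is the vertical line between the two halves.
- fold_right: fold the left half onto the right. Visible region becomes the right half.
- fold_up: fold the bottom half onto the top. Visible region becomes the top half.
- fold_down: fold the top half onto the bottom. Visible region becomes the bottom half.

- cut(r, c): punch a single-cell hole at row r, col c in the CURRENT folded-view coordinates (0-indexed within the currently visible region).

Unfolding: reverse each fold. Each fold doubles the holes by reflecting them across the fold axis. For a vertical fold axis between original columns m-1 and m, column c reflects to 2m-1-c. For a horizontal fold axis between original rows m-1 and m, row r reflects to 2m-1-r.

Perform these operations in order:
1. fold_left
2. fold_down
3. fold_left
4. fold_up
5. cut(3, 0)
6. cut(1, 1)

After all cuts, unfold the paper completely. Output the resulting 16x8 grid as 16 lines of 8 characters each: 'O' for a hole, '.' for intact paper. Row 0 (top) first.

Op 1 fold_left: fold axis v@4; visible region now rows[0,16) x cols[0,4) = 16x4
Op 2 fold_down: fold axis h@8; visible region now rows[8,16) x cols[0,4) = 8x4
Op 3 fold_left: fold axis v@2; visible region now rows[8,16) x cols[0,2) = 8x2
Op 4 fold_up: fold axis h@12; visible region now rows[8,12) x cols[0,2) = 4x2
Op 5 cut(3, 0): punch at orig (11,0); cuts so far [(11, 0)]; region rows[8,12) x cols[0,2) = 4x2
Op 6 cut(1, 1): punch at orig (9,1); cuts so far [(9, 1), (11, 0)]; region rows[8,12) x cols[0,2) = 4x2
Unfold 1 (reflect across h@12): 4 holes -> [(9, 1), (11, 0), (12, 0), (14, 1)]
Unfold 2 (reflect across v@2): 8 holes -> [(9, 1), (9, 2), (11, 0), (11, 3), (12, 0), (12, 3), (14, 1), (14, 2)]
Unfold 3 (reflect across h@8): 16 holes -> [(1, 1), (1, 2), (3, 0), (3, 3), (4, 0), (4, 3), (6, 1), (6, 2), (9, 1), (9, 2), (11, 0), (11, 3), (12, 0), (12, 3), (14, 1), (14, 2)]
Unfold 4 (reflect across v@4): 32 holes -> [(1, 1), (1, 2), (1, 5), (1, 6), (3, 0), (3, 3), (3, 4), (3, 7), (4, 0), (4, 3), (4, 4), (4, 7), (6, 1), (6, 2), (6, 5), (6, 6), (9, 1), (9, 2), (9, 5), (9, 6), (11, 0), (11, 3), (11, 4), (11, 7), (12, 0), (12, 3), (12, 4), (12, 7), (14, 1), (14, 2), (14, 5), (14, 6)]

Answer: ........
.OO..OO.
........
O..OO..O
O..OO..O
........
.OO..OO.
........
........
.OO..OO.
........
O..OO..O
O..OO..O
........
.OO..OO.
........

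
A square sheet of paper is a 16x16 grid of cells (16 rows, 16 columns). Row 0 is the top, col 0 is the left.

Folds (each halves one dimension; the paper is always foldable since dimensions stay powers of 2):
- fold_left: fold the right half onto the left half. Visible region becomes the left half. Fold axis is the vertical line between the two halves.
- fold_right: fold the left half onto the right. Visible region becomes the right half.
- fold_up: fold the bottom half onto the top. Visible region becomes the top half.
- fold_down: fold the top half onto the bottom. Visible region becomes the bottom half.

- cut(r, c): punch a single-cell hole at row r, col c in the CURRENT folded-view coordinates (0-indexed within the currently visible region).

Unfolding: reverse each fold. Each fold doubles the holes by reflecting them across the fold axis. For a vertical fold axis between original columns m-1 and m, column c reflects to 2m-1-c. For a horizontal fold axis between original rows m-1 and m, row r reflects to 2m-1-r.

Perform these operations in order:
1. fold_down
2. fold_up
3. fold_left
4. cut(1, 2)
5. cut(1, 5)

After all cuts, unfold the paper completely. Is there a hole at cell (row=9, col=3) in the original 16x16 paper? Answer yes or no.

Op 1 fold_down: fold axis h@8; visible region now rows[8,16) x cols[0,16) = 8x16
Op 2 fold_up: fold axis h@12; visible region now rows[8,12) x cols[0,16) = 4x16
Op 3 fold_left: fold axis v@8; visible region now rows[8,12) x cols[0,8) = 4x8
Op 4 cut(1, 2): punch at orig (9,2); cuts so far [(9, 2)]; region rows[8,12) x cols[0,8) = 4x8
Op 5 cut(1, 5): punch at orig (9,5); cuts so far [(9, 2), (9, 5)]; region rows[8,12) x cols[0,8) = 4x8
Unfold 1 (reflect across v@8): 4 holes -> [(9, 2), (9, 5), (9, 10), (9, 13)]
Unfold 2 (reflect across h@12): 8 holes -> [(9, 2), (9, 5), (9, 10), (9, 13), (14, 2), (14, 5), (14, 10), (14, 13)]
Unfold 3 (reflect across h@8): 16 holes -> [(1, 2), (1, 5), (1, 10), (1, 13), (6, 2), (6, 5), (6, 10), (6, 13), (9, 2), (9, 5), (9, 10), (9, 13), (14, 2), (14, 5), (14, 10), (14, 13)]
Holes: [(1, 2), (1, 5), (1, 10), (1, 13), (6, 2), (6, 5), (6, 10), (6, 13), (9, 2), (9, 5), (9, 10), (9, 13), (14, 2), (14, 5), (14, 10), (14, 13)]

Answer: no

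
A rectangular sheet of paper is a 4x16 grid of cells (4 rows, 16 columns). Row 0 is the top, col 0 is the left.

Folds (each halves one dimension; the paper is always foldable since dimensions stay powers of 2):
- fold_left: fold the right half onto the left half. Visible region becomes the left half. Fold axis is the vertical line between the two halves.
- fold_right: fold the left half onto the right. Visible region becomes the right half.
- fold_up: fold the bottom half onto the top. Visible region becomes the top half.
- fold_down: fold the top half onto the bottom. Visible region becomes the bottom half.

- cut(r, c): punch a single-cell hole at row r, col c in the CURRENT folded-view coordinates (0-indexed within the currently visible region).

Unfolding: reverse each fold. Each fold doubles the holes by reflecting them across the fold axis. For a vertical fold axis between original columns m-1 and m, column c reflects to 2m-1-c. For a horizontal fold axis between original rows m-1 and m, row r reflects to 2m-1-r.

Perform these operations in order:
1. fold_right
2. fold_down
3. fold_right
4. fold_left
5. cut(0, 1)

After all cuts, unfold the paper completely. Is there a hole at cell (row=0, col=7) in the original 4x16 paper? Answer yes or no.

Op 1 fold_right: fold axis v@8; visible region now rows[0,4) x cols[8,16) = 4x8
Op 2 fold_down: fold axis h@2; visible region now rows[2,4) x cols[8,16) = 2x8
Op 3 fold_right: fold axis v@12; visible region now rows[2,4) x cols[12,16) = 2x4
Op 4 fold_left: fold axis v@14; visible region now rows[2,4) x cols[12,14) = 2x2
Op 5 cut(0, 1): punch at orig (2,13); cuts so far [(2, 13)]; region rows[2,4) x cols[12,14) = 2x2
Unfold 1 (reflect across v@14): 2 holes -> [(2, 13), (2, 14)]
Unfold 2 (reflect across v@12): 4 holes -> [(2, 9), (2, 10), (2, 13), (2, 14)]
Unfold 3 (reflect across h@2): 8 holes -> [(1, 9), (1, 10), (1, 13), (1, 14), (2, 9), (2, 10), (2, 13), (2, 14)]
Unfold 4 (reflect across v@8): 16 holes -> [(1, 1), (1, 2), (1, 5), (1, 6), (1, 9), (1, 10), (1, 13), (1, 14), (2, 1), (2, 2), (2, 5), (2, 6), (2, 9), (2, 10), (2, 13), (2, 14)]
Holes: [(1, 1), (1, 2), (1, 5), (1, 6), (1, 9), (1, 10), (1, 13), (1, 14), (2, 1), (2, 2), (2, 5), (2, 6), (2, 9), (2, 10), (2, 13), (2, 14)]

Answer: no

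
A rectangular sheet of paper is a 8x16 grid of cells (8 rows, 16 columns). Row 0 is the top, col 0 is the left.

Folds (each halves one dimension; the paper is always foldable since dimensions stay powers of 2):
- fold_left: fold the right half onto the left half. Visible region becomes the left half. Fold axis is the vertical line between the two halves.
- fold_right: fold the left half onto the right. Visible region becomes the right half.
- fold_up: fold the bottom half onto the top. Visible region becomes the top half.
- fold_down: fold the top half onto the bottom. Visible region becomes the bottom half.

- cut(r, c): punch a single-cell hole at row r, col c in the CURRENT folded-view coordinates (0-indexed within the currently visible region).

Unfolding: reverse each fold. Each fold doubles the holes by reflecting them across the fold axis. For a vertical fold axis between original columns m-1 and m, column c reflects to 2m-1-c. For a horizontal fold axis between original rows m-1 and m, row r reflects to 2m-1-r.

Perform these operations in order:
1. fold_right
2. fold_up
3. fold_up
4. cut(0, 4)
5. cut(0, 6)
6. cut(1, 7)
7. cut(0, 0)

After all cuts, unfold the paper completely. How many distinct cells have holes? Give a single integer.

Answer: 32

Derivation:
Op 1 fold_right: fold axis v@8; visible region now rows[0,8) x cols[8,16) = 8x8
Op 2 fold_up: fold axis h@4; visible region now rows[0,4) x cols[8,16) = 4x8
Op 3 fold_up: fold axis h@2; visible region now rows[0,2) x cols[8,16) = 2x8
Op 4 cut(0, 4): punch at orig (0,12); cuts so far [(0, 12)]; region rows[0,2) x cols[8,16) = 2x8
Op 5 cut(0, 6): punch at orig (0,14); cuts so far [(0, 12), (0, 14)]; region rows[0,2) x cols[8,16) = 2x8
Op 6 cut(1, 7): punch at orig (1,15); cuts so far [(0, 12), (0, 14), (1, 15)]; region rows[0,2) x cols[8,16) = 2x8
Op 7 cut(0, 0): punch at orig (0,8); cuts so far [(0, 8), (0, 12), (0, 14), (1, 15)]; region rows[0,2) x cols[8,16) = 2x8
Unfold 1 (reflect across h@2): 8 holes -> [(0, 8), (0, 12), (0, 14), (1, 15), (2, 15), (3, 8), (3, 12), (3, 14)]
Unfold 2 (reflect across h@4): 16 holes -> [(0, 8), (0, 12), (0, 14), (1, 15), (2, 15), (3, 8), (3, 12), (3, 14), (4, 8), (4, 12), (4, 14), (5, 15), (6, 15), (7, 8), (7, 12), (7, 14)]
Unfold 3 (reflect across v@8): 32 holes -> [(0, 1), (0, 3), (0, 7), (0, 8), (0, 12), (0, 14), (1, 0), (1, 15), (2, 0), (2, 15), (3, 1), (3, 3), (3, 7), (3, 8), (3, 12), (3, 14), (4, 1), (4, 3), (4, 7), (4, 8), (4, 12), (4, 14), (5, 0), (5, 15), (6, 0), (6, 15), (7, 1), (7, 3), (7, 7), (7, 8), (7, 12), (7, 14)]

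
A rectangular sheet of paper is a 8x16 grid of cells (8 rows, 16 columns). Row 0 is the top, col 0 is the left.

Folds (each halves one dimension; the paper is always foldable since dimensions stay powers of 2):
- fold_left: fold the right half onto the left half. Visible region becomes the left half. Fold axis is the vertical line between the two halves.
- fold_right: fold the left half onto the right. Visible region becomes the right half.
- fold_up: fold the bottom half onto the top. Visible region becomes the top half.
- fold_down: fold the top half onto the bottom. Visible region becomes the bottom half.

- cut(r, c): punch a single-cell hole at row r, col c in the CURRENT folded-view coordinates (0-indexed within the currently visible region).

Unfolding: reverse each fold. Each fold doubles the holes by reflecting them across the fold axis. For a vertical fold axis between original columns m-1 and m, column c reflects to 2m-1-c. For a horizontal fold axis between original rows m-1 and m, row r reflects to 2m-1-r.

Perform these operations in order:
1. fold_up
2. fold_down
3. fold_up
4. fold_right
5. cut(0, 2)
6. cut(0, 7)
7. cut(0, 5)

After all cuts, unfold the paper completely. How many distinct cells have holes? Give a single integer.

Op 1 fold_up: fold axis h@4; visible region now rows[0,4) x cols[0,16) = 4x16
Op 2 fold_down: fold axis h@2; visible region now rows[2,4) x cols[0,16) = 2x16
Op 3 fold_up: fold axis h@3; visible region now rows[2,3) x cols[0,16) = 1x16
Op 4 fold_right: fold axis v@8; visible region now rows[2,3) x cols[8,16) = 1x8
Op 5 cut(0, 2): punch at orig (2,10); cuts so far [(2, 10)]; region rows[2,3) x cols[8,16) = 1x8
Op 6 cut(0, 7): punch at orig (2,15); cuts so far [(2, 10), (2, 15)]; region rows[2,3) x cols[8,16) = 1x8
Op 7 cut(0, 5): punch at orig (2,13); cuts so far [(2, 10), (2, 13), (2, 15)]; region rows[2,3) x cols[8,16) = 1x8
Unfold 1 (reflect across v@8): 6 holes -> [(2, 0), (2, 2), (2, 5), (2, 10), (2, 13), (2, 15)]
Unfold 2 (reflect across h@3): 12 holes -> [(2, 0), (2, 2), (2, 5), (2, 10), (2, 13), (2, 15), (3, 0), (3, 2), (3, 5), (3, 10), (3, 13), (3, 15)]
Unfold 3 (reflect across h@2): 24 holes -> [(0, 0), (0, 2), (0, 5), (0, 10), (0, 13), (0, 15), (1, 0), (1, 2), (1, 5), (1, 10), (1, 13), (1, 15), (2, 0), (2, 2), (2, 5), (2, 10), (2, 13), (2, 15), (3, 0), (3, 2), (3, 5), (3, 10), (3, 13), (3, 15)]
Unfold 4 (reflect across h@4): 48 holes -> [(0, 0), (0, 2), (0, 5), (0, 10), (0, 13), (0, 15), (1, 0), (1, 2), (1, 5), (1, 10), (1, 13), (1, 15), (2, 0), (2, 2), (2, 5), (2, 10), (2, 13), (2, 15), (3, 0), (3, 2), (3, 5), (3, 10), (3, 13), (3, 15), (4, 0), (4, 2), (4, 5), (4, 10), (4, 13), (4, 15), (5, 0), (5, 2), (5, 5), (5, 10), (5, 13), (5, 15), (6, 0), (6, 2), (6, 5), (6, 10), (6, 13), (6, 15), (7, 0), (7, 2), (7, 5), (7, 10), (7, 13), (7, 15)]

Answer: 48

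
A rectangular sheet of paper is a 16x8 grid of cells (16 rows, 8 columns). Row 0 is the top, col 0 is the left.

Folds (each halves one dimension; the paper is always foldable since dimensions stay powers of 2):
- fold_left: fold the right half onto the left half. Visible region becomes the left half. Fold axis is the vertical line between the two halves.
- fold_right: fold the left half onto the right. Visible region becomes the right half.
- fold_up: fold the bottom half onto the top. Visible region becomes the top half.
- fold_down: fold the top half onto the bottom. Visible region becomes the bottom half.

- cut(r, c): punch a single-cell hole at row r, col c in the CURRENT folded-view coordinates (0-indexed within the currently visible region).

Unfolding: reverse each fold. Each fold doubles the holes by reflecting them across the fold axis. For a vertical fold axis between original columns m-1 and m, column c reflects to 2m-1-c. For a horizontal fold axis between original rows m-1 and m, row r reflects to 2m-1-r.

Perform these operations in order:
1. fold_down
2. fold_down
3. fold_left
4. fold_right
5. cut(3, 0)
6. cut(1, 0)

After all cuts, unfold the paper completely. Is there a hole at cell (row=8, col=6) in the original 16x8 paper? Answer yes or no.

Answer: yes

Derivation:
Op 1 fold_down: fold axis h@8; visible region now rows[8,16) x cols[0,8) = 8x8
Op 2 fold_down: fold axis h@12; visible region now rows[12,16) x cols[0,8) = 4x8
Op 3 fold_left: fold axis v@4; visible region now rows[12,16) x cols[0,4) = 4x4
Op 4 fold_right: fold axis v@2; visible region now rows[12,16) x cols[2,4) = 4x2
Op 5 cut(3, 0): punch at orig (15,2); cuts so far [(15, 2)]; region rows[12,16) x cols[2,4) = 4x2
Op 6 cut(1, 0): punch at orig (13,2); cuts so far [(13, 2), (15, 2)]; region rows[12,16) x cols[2,4) = 4x2
Unfold 1 (reflect across v@2): 4 holes -> [(13, 1), (13, 2), (15, 1), (15, 2)]
Unfold 2 (reflect across v@4): 8 holes -> [(13, 1), (13, 2), (13, 5), (13, 6), (15, 1), (15, 2), (15, 5), (15, 6)]
Unfold 3 (reflect across h@12): 16 holes -> [(8, 1), (8, 2), (8, 5), (8, 6), (10, 1), (10, 2), (10, 5), (10, 6), (13, 1), (13, 2), (13, 5), (13, 6), (15, 1), (15, 2), (15, 5), (15, 6)]
Unfold 4 (reflect across h@8): 32 holes -> [(0, 1), (0, 2), (0, 5), (0, 6), (2, 1), (2, 2), (2, 5), (2, 6), (5, 1), (5, 2), (5, 5), (5, 6), (7, 1), (7, 2), (7, 5), (7, 6), (8, 1), (8, 2), (8, 5), (8, 6), (10, 1), (10, 2), (10, 5), (10, 6), (13, 1), (13, 2), (13, 5), (13, 6), (15, 1), (15, 2), (15, 5), (15, 6)]
Holes: [(0, 1), (0, 2), (0, 5), (0, 6), (2, 1), (2, 2), (2, 5), (2, 6), (5, 1), (5, 2), (5, 5), (5, 6), (7, 1), (7, 2), (7, 5), (7, 6), (8, 1), (8, 2), (8, 5), (8, 6), (10, 1), (10, 2), (10, 5), (10, 6), (13, 1), (13, 2), (13, 5), (13, 6), (15, 1), (15, 2), (15, 5), (15, 6)]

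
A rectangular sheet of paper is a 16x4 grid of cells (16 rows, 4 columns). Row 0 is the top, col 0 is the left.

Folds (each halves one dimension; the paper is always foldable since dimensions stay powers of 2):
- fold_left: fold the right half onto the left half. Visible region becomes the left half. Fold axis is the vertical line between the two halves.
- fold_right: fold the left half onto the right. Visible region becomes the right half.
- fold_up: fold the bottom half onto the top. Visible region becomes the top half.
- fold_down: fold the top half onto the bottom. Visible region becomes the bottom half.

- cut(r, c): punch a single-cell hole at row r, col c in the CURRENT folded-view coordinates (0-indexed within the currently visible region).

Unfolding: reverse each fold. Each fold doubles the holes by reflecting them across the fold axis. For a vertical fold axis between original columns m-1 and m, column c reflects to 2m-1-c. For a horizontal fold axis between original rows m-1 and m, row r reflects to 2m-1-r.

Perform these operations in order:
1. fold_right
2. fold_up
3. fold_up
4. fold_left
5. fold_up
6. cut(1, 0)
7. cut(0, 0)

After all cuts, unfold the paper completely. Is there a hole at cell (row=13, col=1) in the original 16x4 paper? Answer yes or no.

Answer: yes

Derivation:
Op 1 fold_right: fold axis v@2; visible region now rows[0,16) x cols[2,4) = 16x2
Op 2 fold_up: fold axis h@8; visible region now rows[0,8) x cols[2,4) = 8x2
Op 3 fold_up: fold axis h@4; visible region now rows[0,4) x cols[2,4) = 4x2
Op 4 fold_left: fold axis v@3; visible region now rows[0,4) x cols[2,3) = 4x1
Op 5 fold_up: fold axis h@2; visible region now rows[0,2) x cols[2,3) = 2x1
Op 6 cut(1, 0): punch at orig (1,2); cuts so far [(1, 2)]; region rows[0,2) x cols[2,3) = 2x1
Op 7 cut(0, 0): punch at orig (0,2); cuts so far [(0, 2), (1, 2)]; region rows[0,2) x cols[2,3) = 2x1
Unfold 1 (reflect across h@2): 4 holes -> [(0, 2), (1, 2), (2, 2), (3, 2)]
Unfold 2 (reflect across v@3): 8 holes -> [(0, 2), (0, 3), (1, 2), (1, 3), (2, 2), (2, 3), (3, 2), (3, 3)]
Unfold 3 (reflect across h@4): 16 holes -> [(0, 2), (0, 3), (1, 2), (1, 3), (2, 2), (2, 3), (3, 2), (3, 3), (4, 2), (4, 3), (5, 2), (5, 3), (6, 2), (6, 3), (7, 2), (7, 3)]
Unfold 4 (reflect across h@8): 32 holes -> [(0, 2), (0, 3), (1, 2), (1, 3), (2, 2), (2, 3), (3, 2), (3, 3), (4, 2), (4, 3), (5, 2), (5, 3), (6, 2), (6, 3), (7, 2), (7, 3), (8, 2), (8, 3), (9, 2), (9, 3), (10, 2), (10, 3), (11, 2), (11, 3), (12, 2), (12, 3), (13, 2), (13, 3), (14, 2), (14, 3), (15, 2), (15, 3)]
Unfold 5 (reflect across v@2): 64 holes -> [(0, 0), (0, 1), (0, 2), (0, 3), (1, 0), (1, 1), (1, 2), (1, 3), (2, 0), (2, 1), (2, 2), (2, 3), (3, 0), (3, 1), (3, 2), (3, 3), (4, 0), (4, 1), (4, 2), (4, 3), (5, 0), (5, 1), (5, 2), (5, 3), (6, 0), (6, 1), (6, 2), (6, 3), (7, 0), (7, 1), (7, 2), (7, 3), (8, 0), (8, 1), (8, 2), (8, 3), (9, 0), (9, 1), (9, 2), (9, 3), (10, 0), (10, 1), (10, 2), (10, 3), (11, 0), (11, 1), (11, 2), (11, 3), (12, 0), (12, 1), (12, 2), (12, 3), (13, 0), (13, 1), (13, 2), (13, 3), (14, 0), (14, 1), (14, 2), (14, 3), (15, 0), (15, 1), (15, 2), (15, 3)]
Holes: [(0, 0), (0, 1), (0, 2), (0, 3), (1, 0), (1, 1), (1, 2), (1, 3), (2, 0), (2, 1), (2, 2), (2, 3), (3, 0), (3, 1), (3, 2), (3, 3), (4, 0), (4, 1), (4, 2), (4, 3), (5, 0), (5, 1), (5, 2), (5, 3), (6, 0), (6, 1), (6, 2), (6, 3), (7, 0), (7, 1), (7, 2), (7, 3), (8, 0), (8, 1), (8, 2), (8, 3), (9, 0), (9, 1), (9, 2), (9, 3), (10, 0), (10, 1), (10, 2), (10, 3), (11, 0), (11, 1), (11, 2), (11, 3), (12, 0), (12, 1), (12, 2), (12, 3), (13, 0), (13, 1), (13, 2), (13, 3), (14, 0), (14, 1), (14, 2), (14, 3), (15, 0), (15, 1), (15, 2), (15, 3)]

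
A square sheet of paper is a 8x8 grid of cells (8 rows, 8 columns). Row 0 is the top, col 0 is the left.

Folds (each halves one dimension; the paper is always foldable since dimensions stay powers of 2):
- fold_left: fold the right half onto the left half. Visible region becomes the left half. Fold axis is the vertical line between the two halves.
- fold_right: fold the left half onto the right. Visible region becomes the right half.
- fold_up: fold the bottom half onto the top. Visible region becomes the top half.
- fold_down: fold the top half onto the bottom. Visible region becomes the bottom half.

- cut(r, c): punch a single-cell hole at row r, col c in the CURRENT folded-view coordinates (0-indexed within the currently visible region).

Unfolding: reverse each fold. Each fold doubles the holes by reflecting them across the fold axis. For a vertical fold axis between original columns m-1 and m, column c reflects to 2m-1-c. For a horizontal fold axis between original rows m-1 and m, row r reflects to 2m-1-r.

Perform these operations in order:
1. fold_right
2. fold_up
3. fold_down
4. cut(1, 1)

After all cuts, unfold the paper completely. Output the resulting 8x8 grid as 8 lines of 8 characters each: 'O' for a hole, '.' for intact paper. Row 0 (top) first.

Answer: ..O..O..
........
........
..O..O..
..O..O..
........
........
..O..O..

Derivation:
Op 1 fold_right: fold axis v@4; visible region now rows[0,8) x cols[4,8) = 8x4
Op 2 fold_up: fold axis h@4; visible region now rows[0,4) x cols[4,8) = 4x4
Op 3 fold_down: fold axis h@2; visible region now rows[2,4) x cols[4,8) = 2x4
Op 4 cut(1, 1): punch at orig (3,5); cuts so far [(3, 5)]; region rows[2,4) x cols[4,8) = 2x4
Unfold 1 (reflect across h@2): 2 holes -> [(0, 5), (3, 5)]
Unfold 2 (reflect across h@4): 4 holes -> [(0, 5), (3, 5), (4, 5), (7, 5)]
Unfold 3 (reflect across v@4): 8 holes -> [(0, 2), (0, 5), (3, 2), (3, 5), (4, 2), (4, 5), (7, 2), (7, 5)]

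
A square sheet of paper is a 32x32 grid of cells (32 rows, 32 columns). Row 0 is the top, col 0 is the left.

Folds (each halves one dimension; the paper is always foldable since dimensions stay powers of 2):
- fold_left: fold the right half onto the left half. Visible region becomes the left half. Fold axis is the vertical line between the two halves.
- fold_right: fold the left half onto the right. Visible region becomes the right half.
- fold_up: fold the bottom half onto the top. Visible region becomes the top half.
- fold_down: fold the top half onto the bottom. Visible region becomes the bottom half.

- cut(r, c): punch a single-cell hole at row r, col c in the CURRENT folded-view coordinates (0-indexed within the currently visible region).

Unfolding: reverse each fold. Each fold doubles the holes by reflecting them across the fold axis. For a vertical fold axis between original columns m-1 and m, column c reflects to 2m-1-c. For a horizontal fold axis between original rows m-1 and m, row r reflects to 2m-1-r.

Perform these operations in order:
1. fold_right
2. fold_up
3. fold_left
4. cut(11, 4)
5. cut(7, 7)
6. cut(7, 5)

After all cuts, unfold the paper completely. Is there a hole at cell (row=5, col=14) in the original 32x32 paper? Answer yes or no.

Op 1 fold_right: fold axis v@16; visible region now rows[0,32) x cols[16,32) = 32x16
Op 2 fold_up: fold axis h@16; visible region now rows[0,16) x cols[16,32) = 16x16
Op 3 fold_left: fold axis v@24; visible region now rows[0,16) x cols[16,24) = 16x8
Op 4 cut(11, 4): punch at orig (11,20); cuts so far [(11, 20)]; region rows[0,16) x cols[16,24) = 16x8
Op 5 cut(7, 7): punch at orig (7,23); cuts so far [(7, 23), (11, 20)]; region rows[0,16) x cols[16,24) = 16x8
Op 6 cut(7, 5): punch at orig (7,21); cuts so far [(7, 21), (7, 23), (11, 20)]; region rows[0,16) x cols[16,24) = 16x8
Unfold 1 (reflect across v@24): 6 holes -> [(7, 21), (7, 23), (7, 24), (7, 26), (11, 20), (11, 27)]
Unfold 2 (reflect across h@16): 12 holes -> [(7, 21), (7, 23), (7, 24), (7, 26), (11, 20), (11, 27), (20, 20), (20, 27), (24, 21), (24, 23), (24, 24), (24, 26)]
Unfold 3 (reflect across v@16): 24 holes -> [(7, 5), (7, 7), (7, 8), (7, 10), (7, 21), (7, 23), (7, 24), (7, 26), (11, 4), (11, 11), (11, 20), (11, 27), (20, 4), (20, 11), (20, 20), (20, 27), (24, 5), (24, 7), (24, 8), (24, 10), (24, 21), (24, 23), (24, 24), (24, 26)]
Holes: [(7, 5), (7, 7), (7, 8), (7, 10), (7, 21), (7, 23), (7, 24), (7, 26), (11, 4), (11, 11), (11, 20), (11, 27), (20, 4), (20, 11), (20, 20), (20, 27), (24, 5), (24, 7), (24, 8), (24, 10), (24, 21), (24, 23), (24, 24), (24, 26)]

Answer: no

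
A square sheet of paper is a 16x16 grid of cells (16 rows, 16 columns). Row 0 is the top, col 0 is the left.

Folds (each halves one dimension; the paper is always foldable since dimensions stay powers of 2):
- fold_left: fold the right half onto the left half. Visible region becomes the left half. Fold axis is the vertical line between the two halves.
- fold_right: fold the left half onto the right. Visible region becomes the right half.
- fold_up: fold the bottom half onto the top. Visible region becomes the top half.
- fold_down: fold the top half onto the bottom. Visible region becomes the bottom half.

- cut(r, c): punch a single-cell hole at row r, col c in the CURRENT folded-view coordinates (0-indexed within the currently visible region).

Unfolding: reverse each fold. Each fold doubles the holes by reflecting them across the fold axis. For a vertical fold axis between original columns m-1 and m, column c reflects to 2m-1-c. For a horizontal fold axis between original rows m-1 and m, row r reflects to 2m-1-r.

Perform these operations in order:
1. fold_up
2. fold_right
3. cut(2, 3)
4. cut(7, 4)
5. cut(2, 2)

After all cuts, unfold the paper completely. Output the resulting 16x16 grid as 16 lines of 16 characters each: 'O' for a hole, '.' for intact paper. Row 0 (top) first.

Op 1 fold_up: fold axis h@8; visible region now rows[0,8) x cols[0,16) = 8x16
Op 2 fold_right: fold axis v@8; visible region now rows[0,8) x cols[8,16) = 8x8
Op 3 cut(2, 3): punch at orig (2,11); cuts so far [(2, 11)]; region rows[0,8) x cols[8,16) = 8x8
Op 4 cut(7, 4): punch at orig (7,12); cuts so far [(2, 11), (7, 12)]; region rows[0,8) x cols[8,16) = 8x8
Op 5 cut(2, 2): punch at orig (2,10); cuts so far [(2, 10), (2, 11), (7, 12)]; region rows[0,8) x cols[8,16) = 8x8
Unfold 1 (reflect across v@8): 6 holes -> [(2, 4), (2, 5), (2, 10), (2, 11), (7, 3), (7, 12)]
Unfold 2 (reflect across h@8): 12 holes -> [(2, 4), (2, 5), (2, 10), (2, 11), (7, 3), (7, 12), (8, 3), (8, 12), (13, 4), (13, 5), (13, 10), (13, 11)]

Answer: ................
................
....OO....OO....
................
................
................
................
...O........O...
...O........O...
................
................
................
................
....OO....OO....
................
................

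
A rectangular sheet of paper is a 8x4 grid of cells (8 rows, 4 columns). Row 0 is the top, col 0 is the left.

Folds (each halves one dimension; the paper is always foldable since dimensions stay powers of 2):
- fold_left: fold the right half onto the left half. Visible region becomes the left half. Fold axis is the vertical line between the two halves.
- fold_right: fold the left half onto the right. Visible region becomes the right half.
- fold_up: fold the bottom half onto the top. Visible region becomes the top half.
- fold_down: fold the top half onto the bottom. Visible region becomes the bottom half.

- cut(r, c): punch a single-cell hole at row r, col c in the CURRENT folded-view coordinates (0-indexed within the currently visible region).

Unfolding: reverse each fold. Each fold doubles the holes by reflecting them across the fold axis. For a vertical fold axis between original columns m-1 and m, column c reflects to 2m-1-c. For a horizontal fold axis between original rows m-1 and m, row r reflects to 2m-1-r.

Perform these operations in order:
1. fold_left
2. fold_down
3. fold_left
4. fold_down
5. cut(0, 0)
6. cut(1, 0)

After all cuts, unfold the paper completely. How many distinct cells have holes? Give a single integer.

Op 1 fold_left: fold axis v@2; visible region now rows[0,8) x cols[0,2) = 8x2
Op 2 fold_down: fold axis h@4; visible region now rows[4,8) x cols[0,2) = 4x2
Op 3 fold_left: fold axis v@1; visible region now rows[4,8) x cols[0,1) = 4x1
Op 4 fold_down: fold axis h@6; visible region now rows[6,8) x cols[0,1) = 2x1
Op 5 cut(0, 0): punch at orig (6,0); cuts so far [(6, 0)]; region rows[6,8) x cols[0,1) = 2x1
Op 6 cut(1, 0): punch at orig (7,0); cuts so far [(6, 0), (7, 0)]; region rows[6,8) x cols[0,1) = 2x1
Unfold 1 (reflect across h@6): 4 holes -> [(4, 0), (5, 0), (6, 0), (7, 0)]
Unfold 2 (reflect across v@1): 8 holes -> [(4, 0), (4, 1), (5, 0), (5, 1), (6, 0), (6, 1), (7, 0), (7, 1)]
Unfold 3 (reflect across h@4): 16 holes -> [(0, 0), (0, 1), (1, 0), (1, 1), (2, 0), (2, 1), (3, 0), (3, 1), (4, 0), (4, 1), (5, 0), (5, 1), (6, 0), (6, 1), (7, 0), (7, 1)]
Unfold 4 (reflect across v@2): 32 holes -> [(0, 0), (0, 1), (0, 2), (0, 3), (1, 0), (1, 1), (1, 2), (1, 3), (2, 0), (2, 1), (2, 2), (2, 3), (3, 0), (3, 1), (3, 2), (3, 3), (4, 0), (4, 1), (4, 2), (4, 3), (5, 0), (5, 1), (5, 2), (5, 3), (6, 0), (6, 1), (6, 2), (6, 3), (7, 0), (7, 1), (7, 2), (7, 3)]

Answer: 32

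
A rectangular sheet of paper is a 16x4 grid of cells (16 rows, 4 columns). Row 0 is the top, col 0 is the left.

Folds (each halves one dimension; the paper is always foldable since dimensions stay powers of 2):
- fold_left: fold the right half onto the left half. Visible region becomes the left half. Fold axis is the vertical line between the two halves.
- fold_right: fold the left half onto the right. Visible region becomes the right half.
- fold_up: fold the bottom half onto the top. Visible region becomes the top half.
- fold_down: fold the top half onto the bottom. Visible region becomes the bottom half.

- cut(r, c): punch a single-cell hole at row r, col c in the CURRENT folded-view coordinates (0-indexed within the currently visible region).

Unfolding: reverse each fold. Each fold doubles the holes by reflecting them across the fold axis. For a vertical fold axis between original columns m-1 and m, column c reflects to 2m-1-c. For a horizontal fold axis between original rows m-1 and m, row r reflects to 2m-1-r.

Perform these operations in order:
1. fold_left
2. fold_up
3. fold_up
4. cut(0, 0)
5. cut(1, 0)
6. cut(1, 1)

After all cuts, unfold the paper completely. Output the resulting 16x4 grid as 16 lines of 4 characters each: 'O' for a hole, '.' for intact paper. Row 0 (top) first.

Op 1 fold_left: fold axis v@2; visible region now rows[0,16) x cols[0,2) = 16x2
Op 2 fold_up: fold axis h@8; visible region now rows[0,8) x cols[0,2) = 8x2
Op 3 fold_up: fold axis h@4; visible region now rows[0,4) x cols[0,2) = 4x2
Op 4 cut(0, 0): punch at orig (0,0); cuts so far [(0, 0)]; region rows[0,4) x cols[0,2) = 4x2
Op 5 cut(1, 0): punch at orig (1,0); cuts so far [(0, 0), (1, 0)]; region rows[0,4) x cols[0,2) = 4x2
Op 6 cut(1, 1): punch at orig (1,1); cuts so far [(0, 0), (1, 0), (1, 1)]; region rows[0,4) x cols[0,2) = 4x2
Unfold 1 (reflect across h@4): 6 holes -> [(0, 0), (1, 0), (1, 1), (6, 0), (6, 1), (7, 0)]
Unfold 2 (reflect across h@8): 12 holes -> [(0, 0), (1, 0), (1, 1), (6, 0), (6, 1), (7, 0), (8, 0), (9, 0), (9, 1), (14, 0), (14, 1), (15, 0)]
Unfold 3 (reflect across v@2): 24 holes -> [(0, 0), (0, 3), (1, 0), (1, 1), (1, 2), (1, 3), (6, 0), (6, 1), (6, 2), (6, 3), (7, 0), (7, 3), (8, 0), (8, 3), (9, 0), (9, 1), (9, 2), (9, 3), (14, 0), (14, 1), (14, 2), (14, 3), (15, 0), (15, 3)]

Answer: O..O
OOOO
....
....
....
....
OOOO
O..O
O..O
OOOO
....
....
....
....
OOOO
O..O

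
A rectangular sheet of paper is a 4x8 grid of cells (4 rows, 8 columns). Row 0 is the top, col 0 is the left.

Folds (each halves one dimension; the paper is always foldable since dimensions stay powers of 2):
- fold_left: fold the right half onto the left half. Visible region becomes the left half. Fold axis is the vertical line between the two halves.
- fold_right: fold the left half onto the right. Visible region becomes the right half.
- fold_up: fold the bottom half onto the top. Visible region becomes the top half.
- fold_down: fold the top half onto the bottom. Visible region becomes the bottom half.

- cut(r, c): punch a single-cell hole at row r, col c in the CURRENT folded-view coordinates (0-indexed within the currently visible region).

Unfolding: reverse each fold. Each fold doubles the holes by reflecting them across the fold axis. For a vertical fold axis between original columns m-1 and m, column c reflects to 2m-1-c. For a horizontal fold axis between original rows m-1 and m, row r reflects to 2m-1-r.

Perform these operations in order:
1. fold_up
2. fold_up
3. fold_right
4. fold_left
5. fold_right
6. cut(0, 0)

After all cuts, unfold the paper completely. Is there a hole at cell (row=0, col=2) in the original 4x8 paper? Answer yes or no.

Op 1 fold_up: fold axis h@2; visible region now rows[0,2) x cols[0,8) = 2x8
Op 2 fold_up: fold axis h@1; visible region now rows[0,1) x cols[0,8) = 1x8
Op 3 fold_right: fold axis v@4; visible region now rows[0,1) x cols[4,8) = 1x4
Op 4 fold_left: fold axis v@6; visible region now rows[0,1) x cols[4,6) = 1x2
Op 5 fold_right: fold axis v@5; visible region now rows[0,1) x cols[5,6) = 1x1
Op 6 cut(0, 0): punch at orig (0,5); cuts so far [(0, 5)]; region rows[0,1) x cols[5,6) = 1x1
Unfold 1 (reflect across v@5): 2 holes -> [(0, 4), (0, 5)]
Unfold 2 (reflect across v@6): 4 holes -> [(0, 4), (0, 5), (0, 6), (0, 7)]
Unfold 3 (reflect across v@4): 8 holes -> [(0, 0), (0, 1), (0, 2), (0, 3), (0, 4), (0, 5), (0, 6), (0, 7)]
Unfold 4 (reflect across h@1): 16 holes -> [(0, 0), (0, 1), (0, 2), (0, 3), (0, 4), (0, 5), (0, 6), (0, 7), (1, 0), (1, 1), (1, 2), (1, 3), (1, 4), (1, 5), (1, 6), (1, 7)]
Unfold 5 (reflect across h@2): 32 holes -> [(0, 0), (0, 1), (0, 2), (0, 3), (0, 4), (0, 5), (0, 6), (0, 7), (1, 0), (1, 1), (1, 2), (1, 3), (1, 4), (1, 5), (1, 6), (1, 7), (2, 0), (2, 1), (2, 2), (2, 3), (2, 4), (2, 5), (2, 6), (2, 7), (3, 0), (3, 1), (3, 2), (3, 3), (3, 4), (3, 5), (3, 6), (3, 7)]
Holes: [(0, 0), (0, 1), (0, 2), (0, 3), (0, 4), (0, 5), (0, 6), (0, 7), (1, 0), (1, 1), (1, 2), (1, 3), (1, 4), (1, 5), (1, 6), (1, 7), (2, 0), (2, 1), (2, 2), (2, 3), (2, 4), (2, 5), (2, 6), (2, 7), (3, 0), (3, 1), (3, 2), (3, 3), (3, 4), (3, 5), (3, 6), (3, 7)]

Answer: yes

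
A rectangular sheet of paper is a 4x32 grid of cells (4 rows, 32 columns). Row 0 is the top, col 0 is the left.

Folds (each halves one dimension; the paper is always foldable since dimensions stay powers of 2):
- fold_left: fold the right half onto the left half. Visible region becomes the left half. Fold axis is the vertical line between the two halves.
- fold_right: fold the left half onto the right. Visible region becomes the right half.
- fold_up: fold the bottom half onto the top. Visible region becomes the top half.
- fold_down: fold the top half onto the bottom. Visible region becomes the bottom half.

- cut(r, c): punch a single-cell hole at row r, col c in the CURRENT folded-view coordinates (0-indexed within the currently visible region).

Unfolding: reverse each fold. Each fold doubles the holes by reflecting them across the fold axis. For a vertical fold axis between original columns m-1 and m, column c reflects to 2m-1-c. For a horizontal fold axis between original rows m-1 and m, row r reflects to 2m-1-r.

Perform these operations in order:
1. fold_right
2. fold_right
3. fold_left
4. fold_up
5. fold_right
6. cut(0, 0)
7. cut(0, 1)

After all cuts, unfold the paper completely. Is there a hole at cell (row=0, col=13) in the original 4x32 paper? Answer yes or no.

Op 1 fold_right: fold axis v@16; visible region now rows[0,4) x cols[16,32) = 4x16
Op 2 fold_right: fold axis v@24; visible region now rows[0,4) x cols[24,32) = 4x8
Op 3 fold_left: fold axis v@28; visible region now rows[0,4) x cols[24,28) = 4x4
Op 4 fold_up: fold axis h@2; visible region now rows[0,2) x cols[24,28) = 2x4
Op 5 fold_right: fold axis v@26; visible region now rows[0,2) x cols[26,28) = 2x2
Op 6 cut(0, 0): punch at orig (0,26); cuts so far [(0, 26)]; region rows[0,2) x cols[26,28) = 2x2
Op 7 cut(0, 1): punch at orig (0,27); cuts so far [(0, 26), (0, 27)]; region rows[0,2) x cols[26,28) = 2x2
Unfold 1 (reflect across v@26): 4 holes -> [(0, 24), (0, 25), (0, 26), (0, 27)]
Unfold 2 (reflect across h@2): 8 holes -> [(0, 24), (0, 25), (0, 26), (0, 27), (3, 24), (3, 25), (3, 26), (3, 27)]
Unfold 3 (reflect across v@28): 16 holes -> [(0, 24), (0, 25), (0, 26), (0, 27), (0, 28), (0, 29), (0, 30), (0, 31), (3, 24), (3, 25), (3, 26), (3, 27), (3, 28), (3, 29), (3, 30), (3, 31)]
Unfold 4 (reflect across v@24): 32 holes -> [(0, 16), (0, 17), (0, 18), (0, 19), (0, 20), (0, 21), (0, 22), (0, 23), (0, 24), (0, 25), (0, 26), (0, 27), (0, 28), (0, 29), (0, 30), (0, 31), (3, 16), (3, 17), (3, 18), (3, 19), (3, 20), (3, 21), (3, 22), (3, 23), (3, 24), (3, 25), (3, 26), (3, 27), (3, 28), (3, 29), (3, 30), (3, 31)]
Unfold 5 (reflect across v@16): 64 holes -> [(0, 0), (0, 1), (0, 2), (0, 3), (0, 4), (0, 5), (0, 6), (0, 7), (0, 8), (0, 9), (0, 10), (0, 11), (0, 12), (0, 13), (0, 14), (0, 15), (0, 16), (0, 17), (0, 18), (0, 19), (0, 20), (0, 21), (0, 22), (0, 23), (0, 24), (0, 25), (0, 26), (0, 27), (0, 28), (0, 29), (0, 30), (0, 31), (3, 0), (3, 1), (3, 2), (3, 3), (3, 4), (3, 5), (3, 6), (3, 7), (3, 8), (3, 9), (3, 10), (3, 11), (3, 12), (3, 13), (3, 14), (3, 15), (3, 16), (3, 17), (3, 18), (3, 19), (3, 20), (3, 21), (3, 22), (3, 23), (3, 24), (3, 25), (3, 26), (3, 27), (3, 28), (3, 29), (3, 30), (3, 31)]
Holes: [(0, 0), (0, 1), (0, 2), (0, 3), (0, 4), (0, 5), (0, 6), (0, 7), (0, 8), (0, 9), (0, 10), (0, 11), (0, 12), (0, 13), (0, 14), (0, 15), (0, 16), (0, 17), (0, 18), (0, 19), (0, 20), (0, 21), (0, 22), (0, 23), (0, 24), (0, 25), (0, 26), (0, 27), (0, 28), (0, 29), (0, 30), (0, 31), (3, 0), (3, 1), (3, 2), (3, 3), (3, 4), (3, 5), (3, 6), (3, 7), (3, 8), (3, 9), (3, 10), (3, 11), (3, 12), (3, 13), (3, 14), (3, 15), (3, 16), (3, 17), (3, 18), (3, 19), (3, 20), (3, 21), (3, 22), (3, 23), (3, 24), (3, 25), (3, 26), (3, 27), (3, 28), (3, 29), (3, 30), (3, 31)]

Answer: yes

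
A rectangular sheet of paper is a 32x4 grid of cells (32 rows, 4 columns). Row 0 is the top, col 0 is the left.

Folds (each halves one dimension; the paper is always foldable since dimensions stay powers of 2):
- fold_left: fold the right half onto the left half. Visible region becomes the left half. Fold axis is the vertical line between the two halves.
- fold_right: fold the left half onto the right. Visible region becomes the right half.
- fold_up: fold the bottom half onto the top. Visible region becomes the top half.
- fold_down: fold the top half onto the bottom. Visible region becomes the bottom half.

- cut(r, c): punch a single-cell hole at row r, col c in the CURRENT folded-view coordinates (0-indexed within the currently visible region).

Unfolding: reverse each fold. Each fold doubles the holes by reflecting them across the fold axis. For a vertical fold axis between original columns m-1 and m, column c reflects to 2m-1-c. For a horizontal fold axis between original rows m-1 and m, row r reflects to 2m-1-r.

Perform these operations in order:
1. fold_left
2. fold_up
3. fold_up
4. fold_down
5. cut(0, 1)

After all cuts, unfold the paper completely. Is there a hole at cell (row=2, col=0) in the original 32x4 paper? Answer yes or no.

Answer: no

Derivation:
Op 1 fold_left: fold axis v@2; visible region now rows[0,32) x cols[0,2) = 32x2
Op 2 fold_up: fold axis h@16; visible region now rows[0,16) x cols[0,2) = 16x2
Op 3 fold_up: fold axis h@8; visible region now rows[0,8) x cols[0,2) = 8x2
Op 4 fold_down: fold axis h@4; visible region now rows[4,8) x cols[0,2) = 4x2
Op 5 cut(0, 1): punch at orig (4,1); cuts so far [(4, 1)]; region rows[4,8) x cols[0,2) = 4x2
Unfold 1 (reflect across h@4): 2 holes -> [(3, 1), (4, 1)]
Unfold 2 (reflect across h@8): 4 holes -> [(3, 1), (4, 1), (11, 1), (12, 1)]
Unfold 3 (reflect across h@16): 8 holes -> [(3, 1), (4, 1), (11, 1), (12, 1), (19, 1), (20, 1), (27, 1), (28, 1)]
Unfold 4 (reflect across v@2): 16 holes -> [(3, 1), (3, 2), (4, 1), (4, 2), (11, 1), (11, 2), (12, 1), (12, 2), (19, 1), (19, 2), (20, 1), (20, 2), (27, 1), (27, 2), (28, 1), (28, 2)]
Holes: [(3, 1), (3, 2), (4, 1), (4, 2), (11, 1), (11, 2), (12, 1), (12, 2), (19, 1), (19, 2), (20, 1), (20, 2), (27, 1), (27, 2), (28, 1), (28, 2)]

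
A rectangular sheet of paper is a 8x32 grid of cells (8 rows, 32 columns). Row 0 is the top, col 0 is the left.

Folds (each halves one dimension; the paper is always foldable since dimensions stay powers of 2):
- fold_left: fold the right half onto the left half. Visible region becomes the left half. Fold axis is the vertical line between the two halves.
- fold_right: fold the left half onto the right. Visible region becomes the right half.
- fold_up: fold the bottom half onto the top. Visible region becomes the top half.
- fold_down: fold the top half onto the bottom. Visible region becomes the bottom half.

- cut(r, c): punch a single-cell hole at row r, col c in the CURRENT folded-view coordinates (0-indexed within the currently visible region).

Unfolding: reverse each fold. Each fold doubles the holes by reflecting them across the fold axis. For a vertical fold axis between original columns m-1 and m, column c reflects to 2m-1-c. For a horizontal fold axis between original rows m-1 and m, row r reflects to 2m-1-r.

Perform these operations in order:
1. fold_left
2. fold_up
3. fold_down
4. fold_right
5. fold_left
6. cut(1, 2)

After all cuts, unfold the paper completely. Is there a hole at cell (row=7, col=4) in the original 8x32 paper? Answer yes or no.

Op 1 fold_left: fold axis v@16; visible region now rows[0,8) x cols[0,16) = 8x16
Op 2 fold_up: fold axis h@4; visible region now rows[0,4) x cols[0,16) = 4x16
Op 3 fold_down: fold axis h@2; visible region now rows[2,4) x cols[0,16) = 2x16
Op 4 fold_right: fold axis v@8; visible region now rows[2,4) x cols[8,16) = 2x8
Op 5 fold_left: fold axis v@12; visible region now rows[2,4) x cols[8,12) = 2x4
Op 6 cut(1, 2): punch at orig (3,10); cuts so far [(3, 10)]; region rows[2,4) x cols[8,12) = 2x4
Unfold 1 (reflect across v@12): 2 holes -> [(3, 10), (3, 13)]
Unfold 2 (reflect across v@8): 4 holes -> [(3, 2), (3, 5), (3, 10), (3, 13)]
Unfold 3 (reflect across h@2): 8 holes -> [(0, 2), (0, 5), (0, 10), (0, 13), (3, 2), (3, 5), (3, 10), (3, 13)]
Unfold 4 (reflect across h@4): 16 holes -> [(0, 2), (0, 5), (0, 10), (0, 13), (3, 2), (3, 5), (3, 10), (3, 13), (4, 2), (4, 5), (4, 10), (4, 13), (7, 2), (7, 5), (7, 10), (7, 13)]
Unfold 5 (reflect across v@16): 32 holes -> [(0, 2), (0, 5), (0, 10), (0, 13), (0, 18), (0, 21), (0, 26), (0, 29), (3, 2), (3, 5), (3, 10), (3, 13), (3, 18), (3, 21), (3, 26), (3, 29), (4, 2), (4, 5), (4, 10), (4, 13), (4, 18), (4, 21), (4, 26), (4, 29), (7, 2), (7, 5), (7, 10), (7, 13), (7, 18), (7, 21), (7, 26), (7, 29)]
Holes: [(0, 2), (0, 5), (0, 10), (0, 13), (0, 18), (0, 21), (0, 26), (0, 29), (3, 2), (3, 5), (3, 10), (3, 13), (3, 18), (3, 21), (3, 26), (3, 29), (4, 2), (4, 5), (4, 10), (4, 13), (4, 18), (4, 21), (4, 26), (4, 29), (7, 2), (7, 5), (7, 10), (7, 13), (7, 18), (7, 21), (7, 26), (7, 29)]

Answer: no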